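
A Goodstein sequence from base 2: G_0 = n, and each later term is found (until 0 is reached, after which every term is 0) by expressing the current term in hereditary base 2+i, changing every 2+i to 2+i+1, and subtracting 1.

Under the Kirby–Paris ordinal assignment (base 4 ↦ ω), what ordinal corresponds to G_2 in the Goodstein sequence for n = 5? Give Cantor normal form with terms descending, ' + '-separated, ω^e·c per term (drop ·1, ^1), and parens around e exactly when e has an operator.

ω^3·3 + ω^2·3 + ω·3 + 3

i=0: 5 = 2^2 + 1 (b=2); 2→3: 3^3 + 1 = 28; 28−1 = 27
i=1: 27 = 3^3 (b=3); 3→4: 4^4 = 256; 256−1 = 255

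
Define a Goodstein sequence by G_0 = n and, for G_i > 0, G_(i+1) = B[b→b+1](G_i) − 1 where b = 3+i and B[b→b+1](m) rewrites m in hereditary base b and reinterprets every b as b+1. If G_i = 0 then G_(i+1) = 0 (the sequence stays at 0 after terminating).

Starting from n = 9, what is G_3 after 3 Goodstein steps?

9 —HB3→ 3^2 —bump→ 4^2 = 16 —(−1)→ 15
15 —HB4→ 3·4 + 3 —bump→ 3·5 + 3 = 18 —(−1)→ 17
17 —HB5→ 3·5 + 2 —bump→ 3·6 + 2 = 20 —(−1)→ 19
19 —HB6→ 3·6 + 1 —bump→ 3·7 + 1 = 22 —(−1)→ 21

19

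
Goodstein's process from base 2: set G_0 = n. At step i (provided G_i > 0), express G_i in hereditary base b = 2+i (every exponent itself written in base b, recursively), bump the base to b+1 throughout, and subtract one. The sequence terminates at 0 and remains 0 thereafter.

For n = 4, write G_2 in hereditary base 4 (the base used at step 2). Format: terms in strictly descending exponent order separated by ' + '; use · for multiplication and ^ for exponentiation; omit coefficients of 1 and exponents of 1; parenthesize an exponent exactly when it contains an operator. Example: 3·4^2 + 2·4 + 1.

2·4^2 + 2·4 + 1

G_0 = 4. HB_2(4) = 2^2. Bump = 27. G_1 = 26.
G_1 = 26. HB_3(26) = 2·3^2 + 2·3 + 2. Bump = 42. G_2 = 41.
G_2 = 41. HB_4(41) = 2·4^2 + 2·4 + 1. Bump = 61. G_3 = 60.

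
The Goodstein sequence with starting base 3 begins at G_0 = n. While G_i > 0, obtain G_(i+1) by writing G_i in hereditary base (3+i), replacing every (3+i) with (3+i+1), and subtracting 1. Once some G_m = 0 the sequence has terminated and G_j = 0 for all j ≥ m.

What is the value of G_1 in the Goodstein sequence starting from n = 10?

16

(0) 10|_3 = 3^2 + 1 ↦ 4^2 + 1|_4 = 17 ⇒ 16
(1) 16|_4 = 4^2 ↦ 5^2|_5 = 25 ⇒ 24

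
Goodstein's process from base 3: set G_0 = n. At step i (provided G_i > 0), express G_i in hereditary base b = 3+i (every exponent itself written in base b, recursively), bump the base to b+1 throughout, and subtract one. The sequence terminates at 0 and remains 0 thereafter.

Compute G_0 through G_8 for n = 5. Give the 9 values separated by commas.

[0] 5 ≡ 3 + 2 (base 3). Lift 4: 6. −1: 5.
[1] 5 ≡ 4 + 1 (base 4). Lift 5: 6. −1: 5.
[2] 5 ≡ 5 (base 5). Lift 6: 6. −1: 5.
[3] 5 ≡ 5 (base 6). Lift 7: 5. −1: 4.
[4] 4 ≡ 4 (base 7). Lift 8: 4. −1: 3.
[5] 3 ≡ 3 (base 8). Lift 9: 3. −1: 2.
[6] 2 ≡ 2 (base 9). Lift 10: 2. −1: 1.
[7] 1 ≡ 1 (base 10). Lift 11: 1. −1: 0.

5, 5, 5, 5, 4, 3, 2, 1, 0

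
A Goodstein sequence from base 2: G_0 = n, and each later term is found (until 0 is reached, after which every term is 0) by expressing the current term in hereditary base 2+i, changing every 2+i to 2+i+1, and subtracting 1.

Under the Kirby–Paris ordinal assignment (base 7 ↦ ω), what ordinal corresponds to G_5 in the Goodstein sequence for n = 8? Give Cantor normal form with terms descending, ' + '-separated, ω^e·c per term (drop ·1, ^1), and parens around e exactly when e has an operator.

ω^ω·2 + ω^2·2 + ω + 4

(0) 8|_2 = 2^(2 + 1) ↦ 3^(3 + 1)|_3 = 81 ⇒ 80
(1) 80|_3 = 2·3^3 + 2·3^2 + 2·3 + 2 ↦ 2·4^4 + 2·4^2 + 2·4 + 2|_4 = 554 ⇒ 553
(2) 553|_4 = 2·4^4 + 2·4^2 + 2·4 + 1 ↦ 2·5^5 + 2·5^2 + 2·5 + 1|_5 = 6311 ⇒ 6310
(3) 6310|_5 = 2·5^5 + 2·5^2 + 2·5 ↦ 2·6^6 + 2·6^2 + 2·6|_6 = 93396 ⇒ 93395
(4) 93395|_6 = 2·6^6 + 2·6^2 + 6 + 5 ↦ 2·7^7 + 2·7^2 + 7 + 5|_7 = 1647196 ⇒ 1647195
(5) 1647195|_7 = 2·7^7 + 2·7^2 + 7 + 4 ↦ 2·8^8 + 2·8^2 + 8 + 4|_8 = 33554572 ⇒ 33554571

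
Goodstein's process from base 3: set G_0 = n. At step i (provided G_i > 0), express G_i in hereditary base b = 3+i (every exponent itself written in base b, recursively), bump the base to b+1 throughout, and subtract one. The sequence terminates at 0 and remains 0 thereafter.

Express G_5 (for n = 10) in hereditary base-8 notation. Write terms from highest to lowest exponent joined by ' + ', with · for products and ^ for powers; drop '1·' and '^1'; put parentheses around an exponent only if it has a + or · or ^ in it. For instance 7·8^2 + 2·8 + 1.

4·8 + 1

(0) 10|_3 = 3^2 + 1 ↦ 4^2 + 1|_4 = 17 ⇒ 16
(1) 16|_4 = 4^2 ↦ 5^2|_5 = 25 ⇒ 24
(2) 24|_5 = 4·5 + 4 ↦ 4·6 + 4|_6 = 28 ⇒ 27
(3) 27|_6 = 4·6 + 3 ↦ 4·7 + 3|_7 = 31 ⇒ 30
(4) 30|_7 = 4·7 + 2 ↦ 4·8 + 2|_8 = 34 ⇒ 33
(5) 33|_8 = 4·8 + 1 ↦ 4·9 + 1|_9 = 37 ⇒ 36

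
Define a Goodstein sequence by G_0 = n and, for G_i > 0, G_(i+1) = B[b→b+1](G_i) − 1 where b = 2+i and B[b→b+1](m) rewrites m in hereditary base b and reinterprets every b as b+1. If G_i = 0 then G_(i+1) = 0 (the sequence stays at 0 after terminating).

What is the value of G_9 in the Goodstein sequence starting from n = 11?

1997331745490

[0] 11 ≡ 2^(2 + 1) + 2 + 1 (base 2). Lift 3: 85. −1: 84.
[1] 84 ≡ 3^(3 + 1) + 3 (base 3). Lift 4: 1028. −1: 1027.
[2] 1027 ≡ 4^(4 + 1) + 3 (base 4). Lift 5: 15628. −1: 15627.
[3] 15627 ≡ 5^(5 + 1) + 2 (base 5). Lift 6: 279938. −1: 279937.
[4] 279937 ≡ 6^(6 + 1) + 1 (base 6). Lift 7: 5764802. −1: 5764801.
[5] 5764801 ≡ 7^(7 + 1) (base 7). Lift 8: 134217728. −1: 134217727.
[6] 134217727 ≡ 7·8^8 + 7·8^7 + 7·8^6 + 7·8^5 + 7·8^4 + 7·8^3 + 7·8^2 + 7·8 + 7 (base 8). Lift 9: 2749609303. −1: 2749609302.
[7] 2749609302 ≡ 7·9^9 + 7·9^7 + 7·9^6 + 7·9^5 + 7·9^4 + 7·9^3 + 7·9^2 + 7·9 + 6 (base 9). Lift 10: 70077777776. −1: 70077777775.
[8] 70077777775 ≡ 7·10^10 + 7·10^7 + 7·10^6 + 7·10^5 + 7·10^4 + 7·10^3 + 7·10^2 + 7·10 + 5 (base 10). Lift 11: 1997331745491. −1: 1997331745490.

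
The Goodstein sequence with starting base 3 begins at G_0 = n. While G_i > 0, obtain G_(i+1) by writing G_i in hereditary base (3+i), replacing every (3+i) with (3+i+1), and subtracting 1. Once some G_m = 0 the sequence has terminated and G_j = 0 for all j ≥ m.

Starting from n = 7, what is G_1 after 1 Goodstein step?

8

i=0: 7 = 2·3 + 1 (b=3); 3→4: 2·4 + 1 = 9; 9−1 = 8
i=1: 8 = 2·4 (b=4); 4→5: 2·5 = 10; 10−1 = 9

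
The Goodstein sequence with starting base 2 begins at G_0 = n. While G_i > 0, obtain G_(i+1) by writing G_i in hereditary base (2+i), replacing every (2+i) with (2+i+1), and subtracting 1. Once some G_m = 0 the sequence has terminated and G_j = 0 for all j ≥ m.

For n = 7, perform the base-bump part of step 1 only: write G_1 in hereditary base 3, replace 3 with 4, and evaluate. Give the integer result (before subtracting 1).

260

step 0: 7 = 2^2 + 2 + 1; sub 3 for 2: 3^3 + 3 + 1; = 31; G_1 = 31−1 = 30
step 1: 30 = 3^3 + 3; sub 4 for 3: 4^4 + 4; = 260; G_2 = 260−1 = 259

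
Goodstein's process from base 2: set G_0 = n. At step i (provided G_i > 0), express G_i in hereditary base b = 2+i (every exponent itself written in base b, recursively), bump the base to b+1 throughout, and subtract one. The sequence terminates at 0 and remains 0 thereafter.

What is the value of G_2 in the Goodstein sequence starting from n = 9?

[0] 9 ≡ 2^(2 + 1) + 1 (base 2). Lift 3: 82. −1: 81.
[1] 81 ≡ 3^(3 + 1) (base 3). Lift 4: 1024. −1: 1023.

1023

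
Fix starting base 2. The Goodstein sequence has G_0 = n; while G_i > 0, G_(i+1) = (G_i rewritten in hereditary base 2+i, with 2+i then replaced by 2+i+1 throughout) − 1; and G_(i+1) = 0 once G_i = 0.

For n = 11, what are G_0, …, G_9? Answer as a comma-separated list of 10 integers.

11, 84, 1027, 15627, 279937, 5764801, 134217727, 2749609302, 70077777775, 1997331745490

(0) 11|_2 = 2^(2 + 1) + 2 + 1 ↦ 3^(3 + 1) + 3 + 1|_3 = 85 ⇒ 84
(1) 84|_3 = 3^(3 + 1) + 3 ↦ 4^(4 + 1) + 4|_4 = 1028 ⇒ 1027
(2) 1027|_4 = 4^(4 + 1) + 3 ↦ 5^(5 + 1) + 3|_5 = 15628 ⇒ 15627
(3) 15627|_5 = 5^(5 + 1) + 2 ↦ 6^(6 + 1) + 2|_6 = 279938 ⇒ 279937
(4) 279937|_6 = 6^(6 + 1) + 1 ↦ 7^(7 + 1) + 1|_7 = 5764802 ⇒ 5764801
(5) 5764801|_7 = 7^(7 + 1) ↦ 8^(8 + 1)|_8 = 134217728 ⇒ 134217727
(6) 134217727|_8 = 7·8^8 + 7·8^7 + 7·8^6 + 7·8^5 + 7·8^4 + 7·8^3 + 7·8^2 + 7·8 + 7 ↦ 7·9^9 + 7·9^7 + 7·9^6 + 7·9^5 + 7·9^4 + 7·9^3 + 7·9^2 + 7·9 + 7|_9 = 2749609303 ⇒ 2749609302
(7) 2749609302|_9 = 7·9^9 + 7·9^7 + 7·9^6 + 7·9^5 + 7·9^4 + 7·9^3 + 7·9^2 + 7·9 + 6 ↦ 7·10^10 + 7·10^7 + 7·10^6 + 7·10^5 + 7·10^4 + 7·10^3 + 7·10^2 + 7·10 + 6|_10 = 70077777776 ⇒ 70077777775
(8) 70077777775|_10 = 7·10^10 + 7·10^7 + 7·10^6 + 7·10^5 + 7·10^4 + 7·10^3 + 7·10^2 + 7·10 + 5 ↦ 7·11^11 + 7·11^7 + 7·11^6 + 7·11^5 + 7·11^4 + 7·11^3 + 7·11^2 + 7·11 + 5|_11 = 1997331745491 ⇒ 1997331745490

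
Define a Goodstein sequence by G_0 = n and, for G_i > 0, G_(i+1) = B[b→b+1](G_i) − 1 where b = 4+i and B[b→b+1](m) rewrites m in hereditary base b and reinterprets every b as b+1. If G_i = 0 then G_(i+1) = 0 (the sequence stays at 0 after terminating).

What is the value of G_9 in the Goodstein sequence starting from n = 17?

62

i=0: 17 = 4^2 + 1 (b=4); 4→5: 5^2 + 1 = 26; 26−1 = 25
i=1: 25 = 5^2 (b=5); 5→6: 6^2 = 36; 36−1 = 35
i=2: 35 = 5·6 + 5 (b=6); 6→7: 5·7 + 5 = 40; 40−1 = 39
i=3: 39 = 5·7 + 4 (b=7); 7→8: 5·8 + 4 = 44; 44−1 = 43
i=4: 43 = 5·8 + 3 (b=8); 8→9: 5·9 + 3 = 48; 48−1 = 47
i=5: 47 = 5·9 + 2 (b=9); 9→10: 5·10 + 2 = 52; 52−1 = 51
i=6: 51 = 5·10 + 1 (b=10); 10→11: 5·11 + 1 = 56; 56−1 = 55
i=7: 55 = 5·11 (b=11); 11→12: 5·12 = 60; 60−1 = 59
i=8: 59 = 4·12 + 11 (b=12); 12→13: 4·13 + 11 = 63; 63−1 = 62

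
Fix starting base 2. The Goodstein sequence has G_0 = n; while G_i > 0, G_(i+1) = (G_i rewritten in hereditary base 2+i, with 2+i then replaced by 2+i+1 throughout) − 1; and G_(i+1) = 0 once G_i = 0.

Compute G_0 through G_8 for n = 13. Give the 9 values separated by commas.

13, 108, 1279, 16092, 280711, 5765998, 134219479, 3486786855, 100000003325

base 2: 13 = 2^(2 + 1) + 2^2 + 1; at 3: 3^(3 + 1) + 3^3 + 1 = 109; next = 108
base 3: 108 = 3^(3 + 1) + 3^3; at 4: 4^(4 + 1) + 4^4 = 1280; next = 1279
base 4: 1279 = 4^(4 + 1) + 3·4^3 + 3·4^2 + 3·4 + 3; at 5: 5^(5 + 1) + 3·5^3 + 3·5^2 + 3·5 + 3 = 16093; next = 16092
base 5: 16092 = 5^(5 + 1) + 3·5^3 + 3·5^2 + 3·5 + 2; at 6: 6^(6 + 1) + 3·6^3 + 3·6^2 + 3·6 + 2 = 280712; next = 280711
base 6: 280711 = 6^(6 + 1) + 3·6^3 + 3·6^2 + 3·6 + 1; at 7: 7^(7 + 1) + 3·7^3 + 3·7^2 + 3·7 + 1 = 5765999; next = 5765998
base 7: 5765998 = 7^(7 + 1) + 3·7^3 + 3·7^2 + 3·7; at 8: 8^(8 + 1) + 3·8^3 + 3·8^2 + 3·8 = 134219480; next = 134219479
base 8: 134219479 = 8^(8 + 1) + 3·8^3 + 3·8^2 + 2·8 + 7; at 9: 9^(9 + 1) + 3·9^3 + 3·9^2 + 2·9 + 7 = 3486786856; next = 3486786855
base 9: 3486786855 = 9^(9 + 1) + 3·9^3 + 3·9^2 + 2·9 + 6; at 10: 10^(10 + 1) + 3·10^3 + 3·10^2 + 2·10 + 6 = 100000003326; next = 100000003325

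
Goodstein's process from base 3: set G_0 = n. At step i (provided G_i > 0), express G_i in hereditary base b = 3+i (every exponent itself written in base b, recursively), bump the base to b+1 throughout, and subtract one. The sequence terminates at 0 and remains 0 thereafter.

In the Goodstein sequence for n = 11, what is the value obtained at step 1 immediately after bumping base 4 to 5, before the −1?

11 —HB3→ 3^2 + 2 —bump→ 4^2 + 2 = 18 —(−1)→ 17
17 —HB4→ 4^2 + 1 —bump→ 5^2 + 1 = 26 —(−1)→ 25

26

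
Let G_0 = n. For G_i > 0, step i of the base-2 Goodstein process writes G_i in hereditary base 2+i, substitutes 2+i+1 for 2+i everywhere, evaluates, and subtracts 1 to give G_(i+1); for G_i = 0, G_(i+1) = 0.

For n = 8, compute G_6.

[0] 8 ≡ 2^(2 + 1) (base 2). Lift 3: 81. −1: 80.
[1] 80 ≡ 2·3^3 + 2·3^2 + 2·3 + 2 (base 3). Lift 4: 554. −1: 553.
[2] 553 ≡ 2·4^4 + 2·4^2 + 2·4 + 1 (base 4). Lift 5: 6311. −1: 6310.
[3] 6310 ≡ 2·5^5 + 2·5^2 + 2·5 (base 5). Lift 6: 93396. −1: 93395.
[4] 93395 ≡ 2·6^6 + 2·6^2 + 6 + 5 (base 6). Lift 7: 1647196. −1: 1647195.
[5] 1647195 ≡ 2·7^7 + 2·7^2 + 7 + 4 (base 7). Lift 8: 33554572. −1: 33554571.
[6] 33554571 ≡ 2·8^8 + 2·8^2 + 8 + 3 (base 8). Lift 9: 774841152. −1: 774841151.

33554571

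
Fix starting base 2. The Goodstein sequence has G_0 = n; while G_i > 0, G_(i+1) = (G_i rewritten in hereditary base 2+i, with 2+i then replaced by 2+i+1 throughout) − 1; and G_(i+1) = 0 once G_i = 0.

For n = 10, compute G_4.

(0) 10|_2 = 2^(2 + 1) + 2 ↦ 3^(3 + 1) + 3|_3 = 84 ⇒ 83
(1) 83|_3 = 3^(3 + 1) + 2 ↦ 4^(4 + 1) + 2|_4 = 1026 ⇒ 1025
(2) 1025|_4 = 4^(4 + 1) + 1 ↦ 5^(5 + 1) + 1|_5 = 15626 ⇒ 15625
(3) 15625|_5 = 5^(5 + 1) ↦ 6^(6 + 1)|_6 = 279936 ⇒ 279935

279935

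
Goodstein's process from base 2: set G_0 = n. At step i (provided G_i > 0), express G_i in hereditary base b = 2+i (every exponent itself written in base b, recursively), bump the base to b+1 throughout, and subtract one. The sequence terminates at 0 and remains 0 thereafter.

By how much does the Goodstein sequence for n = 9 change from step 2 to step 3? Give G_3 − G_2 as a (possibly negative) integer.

G_0=9  [base 2] 2^(2 + 1) + 1  →[2↦3]→  3^(3 + 1) + 1 = 82  −1 ⇒ G_1=81
G_1=81  [base 3] 3^(3 + 1)  →[3↦4]→  4^(4 + 1) = 1024  −1 ⇒ G_2=1023
G_2=1023  [base 4] 3·4^4 + 3·4^3 + 3·4^2 + 3·4 + 3  →[4↦5]→  3·5^5 + 3·5^3 + 3·5^2 + 3·5 + 3 = 9843  −1 ⇒ G_3=9842

8819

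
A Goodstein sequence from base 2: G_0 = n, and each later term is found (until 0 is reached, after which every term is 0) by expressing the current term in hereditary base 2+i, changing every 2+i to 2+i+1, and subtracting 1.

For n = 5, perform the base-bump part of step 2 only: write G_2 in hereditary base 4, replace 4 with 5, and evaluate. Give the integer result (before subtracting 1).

step 0: 5 = 2^2 + 1; sub 3 for 2: 3^3 + 1; = 28; G_1 = 28−1 = 27
step 1: 27 = 3^3; sub 4 for 3: 4^4; = 256; G_2 = 256−1 = 255
step 2: 255 = 3·4^3 + 3·4^2 + 3·4 + 3; sub 5 for 4: 3·5^3 + 3·5^2 + 3·5 + 3; = 468; G_3 = 468−1 = 467

468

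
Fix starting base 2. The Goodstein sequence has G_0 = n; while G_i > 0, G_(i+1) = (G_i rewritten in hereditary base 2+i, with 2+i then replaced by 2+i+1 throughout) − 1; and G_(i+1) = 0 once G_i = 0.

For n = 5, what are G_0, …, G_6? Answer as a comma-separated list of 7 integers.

5, 27, 255, 467, 775, 1197, 1751

G_0 = 5. HB_2(5) = 2^2 + 1. Bump = 28. G_1 = 27.
G_1 = 27. HB_3(27) = 3^3. Bump = 256. G_2 = 255.
G_2 = 255. HB_4(255) = 3·4^3 + 3·4^2 + 3·4 + 3. Bump = 468. G_3 = 467.
G_3 = 467. HB_5(467) = 3·5^3 + 3·5^2 + 3·5 + 2. Bump = 776. G_4 = 775.
G_4 = 775. HB_6(775) = 3·6^3 + 3·6^2 + 3·6 + 1. Bump = 1198. G_5 = 1197.
G_5 = 1197. HB_7(1197) = 3·7^3 + 3·7^2 + 3·7. Bump = 1752. G_6 = 1751.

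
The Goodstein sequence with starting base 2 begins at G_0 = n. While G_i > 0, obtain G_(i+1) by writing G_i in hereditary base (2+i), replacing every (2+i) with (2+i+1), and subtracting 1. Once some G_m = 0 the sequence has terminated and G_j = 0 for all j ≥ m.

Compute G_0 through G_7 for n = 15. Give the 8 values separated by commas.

step 0: 15 = 2^(2 + 1) + 2^2 + 2 + 1; sub 3 for 2: 3^(3 + 1) + 3^3 + 3 + 1; = 112; G_1 = 112−1 = 111
step 1: 111 = 3^(3 + 1) + 3^3 + 3; sub 4 for 3: 4^(4 + 1) + 4^4 + 4; = 1284; G_2 = 1284−1 = 1283
step 2: 1283 = 4^(4 + 1) + 4^4 + 3; sub 5 for 4: 5^(5 + 1) + 5^5 + 3; = 18753; G_3 = 18753−1 = 18752
step 3: 18752 = 5^(5 + 1) + 5^5 + 2; sub 6 for 5: 6^(6 + 1) + 6^6 + 2; = 326594; G_4 = 326594−1 = 326593
step 4: 326593 = 6^(6 + 1) + 6^6 + 1; sub 7 for 6: 7^(7 + 1) + 7^7 + 1; = 6588345; G_5 = 6588345−1 = 6588344
step 5: 6588344 = 7^(7 + 1) + 7^7; sub 8 for 7: 8^(8 + 1) + 8^8; = 150994944; G_6 = 150994944−1 = 150994943
step 6: 150994943 = 8^(8 + 1) + 7·8^7 + 7·8^6 + 7·8^5 + 7·8^4 + 7·8^3 + 7·8^2 + 7·8 + 7; sub 9 for 8: 9^(9 + 1) + 7·9^7 + 7·9^6 + 7·9^5 + 7·9^4 + 7·9^3 + 7·9^2 + 7·9 + 7; = 3524450281; G_7 = 3524450281−1 = 3524450280

15, 111, 1283, 18752, 326593, 6588344, 150994943, 3524450280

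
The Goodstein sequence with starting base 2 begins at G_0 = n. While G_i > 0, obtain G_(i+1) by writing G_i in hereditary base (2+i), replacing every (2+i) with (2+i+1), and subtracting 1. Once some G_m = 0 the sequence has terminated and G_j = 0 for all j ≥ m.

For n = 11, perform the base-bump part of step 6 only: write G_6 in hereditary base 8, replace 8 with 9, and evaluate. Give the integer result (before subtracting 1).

2749609303

G_0=11  [base 2] 2^(2 + 1) + 2 + 1  →[2↦3]→  3^(3 + 1) + 3 + 1 = 85  −1 ⇒ G_1=84
G_1=84  [base 3] 3^(3 + 1) + 3  →[3↦4]→  4^(4 + 1) + 4 = 1028  −1 ⇒ G_2=1027
G_2=1027  [base 4] 4^(4 + 1) + 3  →[4↦5]→  5^(5 + 1) + 3 = 15628  −1 ⇒ G_3=15627
G_3=15627  [base 5] 5^(5 + 1) + 2  →[5↦6]→  6^(6 + 1) + 2 = 279938  −1 ⇒ G_4=279937
G_4=279937  [base 6] 6^(6 + 1) + 1  →[6↦7]→  7^(7 + 1) + 1 = 5764802  −1 ⇒ G_5=5764801
G_5=5764801  [base 7] 7^(7 + 1)  →[7↦8]→  8^(8 + 1) = 134217728  −1 ⇒ G_6=134217727
G_6=134217727  [base 8] 7·8^8 + 7·8^7 + 7·8^6 + 7·8^5 + 7·8^4 + 7·8^3 + 7·8^2 + 7·8 + 7  →[8↦9]→  7·9^9 + 7·9^7 + 7·9^6 + 7·9^5 + 7·9^4 + 7·9^3 + 7·9^2 + 7·9 + 7 = 2749609303  −1 ⇒ G_7=2749609302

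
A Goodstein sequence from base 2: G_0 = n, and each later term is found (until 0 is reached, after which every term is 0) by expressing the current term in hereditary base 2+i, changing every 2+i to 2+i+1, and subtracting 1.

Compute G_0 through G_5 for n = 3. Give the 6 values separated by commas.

3, 3, 3, 2, 1, 0

[0] 3 ≡ 2 + 1 (base 2). Lift 3: 4. −1: 3.
[1] 3 ≡ 3 (base 3). Lift 4: 4. −1: 3.
[2] 3 ≡ 3 (base 4). Lift 5: 3. −1: 2.
[3] 2 ≡ 2 (base 5). Lift 6: 2. −1: 1.
[4] 1 ≡ 1 (base 6). Lift 7: 1. −1: 0.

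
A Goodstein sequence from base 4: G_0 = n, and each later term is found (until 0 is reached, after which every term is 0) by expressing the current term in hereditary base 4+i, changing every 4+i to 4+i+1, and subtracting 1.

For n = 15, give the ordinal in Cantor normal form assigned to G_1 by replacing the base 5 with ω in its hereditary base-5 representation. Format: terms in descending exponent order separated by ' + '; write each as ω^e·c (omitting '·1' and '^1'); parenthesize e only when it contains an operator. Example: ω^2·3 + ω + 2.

ω·3 + 2

i=0: 15 = 3·4 + 3 (b=4); 4→5: 3·5 + 3 = 18; 18−1 = 17
i=1: 17 = 3·5 + 2 (b=5); 5→6: 3·6 + 2 = 20; 20−1 = 19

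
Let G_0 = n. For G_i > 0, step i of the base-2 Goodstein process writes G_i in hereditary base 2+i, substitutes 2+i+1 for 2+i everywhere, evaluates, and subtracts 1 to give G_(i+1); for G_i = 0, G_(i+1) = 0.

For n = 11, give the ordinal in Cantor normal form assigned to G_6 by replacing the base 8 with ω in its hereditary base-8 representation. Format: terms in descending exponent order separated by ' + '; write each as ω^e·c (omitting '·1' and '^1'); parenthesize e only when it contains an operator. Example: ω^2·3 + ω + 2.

ω^ω·7 + ω^7·7 + ω^6·7 + ω^5·7 + ω^4·7 + ω^3·7 + ω^2·7 + ω·7 + 7

(0) 11|_2 = 2^(2 + 1) + 2 + 1 ↦ 3^(3 + 1) + 3 + 1|_3 = 85 ⇒ 84
(1) 84|_3 = 3^(3 + 1) + 3 ↦ 4^(4 + 1) + 4|_4 = 1028 ⇒ 1027
(2) 1027|_4 = 4^(4 + 1) + 3 ↦ 5^(5 + 1) + 3|_5 = 15628 ⇒ 15627
(3) 15627|_5 = 5^(5 + 1) + 2 ↦ 6^(6 + 1) + 2|_6 = 279938 ⇒ 279937
(4) 279937|_6 = 6^(6 + 1) + 1 ↦ 7^(7 + 1) + 1|_7 = 5764802 ⇒ 5764801
(5) 5764801|_7 = 7^(7 + 1) ↦ 8^(8 + 1)|_8 = 134217728 ⇒ 134217727
(6) 134217727|_8 = 7·8^8 + 7·8^7 + 7·8^6 + 7·8^5 + 7·8^4 + 7·8^3 + 7·8^2 + 7·8 + 7 ↦ 7·9^9 + 7·9^7 + 7·9^6 + 7·9^5 + 7·9^4 + 7·9^3 + 7·9^2 + 7·9 + 7|_9 = 2749609303 ⇒ 2749609302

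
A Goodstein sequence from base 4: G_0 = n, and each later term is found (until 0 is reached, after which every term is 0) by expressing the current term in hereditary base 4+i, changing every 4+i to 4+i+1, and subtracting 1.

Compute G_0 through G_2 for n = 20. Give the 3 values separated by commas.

step 0: 20 = 4^2 + 4; sub 5 for 4: 5^2 + 5; = 30; G_1 = 30−1 = 29
step 1: 29 = 5^2 + 4; sub 6 for 5: 6^2 + 4; = 40; G_2 = 40−1 = 39

20, 29, 39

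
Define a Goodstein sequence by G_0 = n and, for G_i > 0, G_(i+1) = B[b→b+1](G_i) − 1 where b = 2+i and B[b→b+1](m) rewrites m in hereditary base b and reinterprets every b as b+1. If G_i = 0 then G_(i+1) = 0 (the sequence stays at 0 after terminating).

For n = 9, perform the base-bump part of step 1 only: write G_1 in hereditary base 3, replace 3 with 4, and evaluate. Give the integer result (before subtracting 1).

1024

i=0: 9 = 2^(2 + 1) + 1 (b=2); 2→3: 3^(3 + 1) + 1 = 82; 82−1 = 81
i=1: 81 = 3^(3 + 1) (b=3); 3→4: 4^(4 + 1) = 1024; 1024−1 = 1023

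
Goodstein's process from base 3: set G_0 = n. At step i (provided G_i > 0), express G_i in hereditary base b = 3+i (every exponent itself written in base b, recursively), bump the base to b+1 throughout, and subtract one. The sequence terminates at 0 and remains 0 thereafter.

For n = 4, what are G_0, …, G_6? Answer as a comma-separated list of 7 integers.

i=0: 4 = 3 + 1 (b=3); 3→4: 4 + 1 = 5; 5−1 = 4
i=1: 4 = 4 (b=4); 4→5: 5 = 5; 5−1 = 4
i=2: 4 = 4 (b=5); 5→6: 4 = 4; 4−1 = 3
i=3: 3 = 3 (b=6); 6→7: 3 = 3; 3−1 = 2
i=4: 2 = 2 (b=7); 7→8: 2 = 2; 2−1 = 1
i=5: 1 = 1 (b=8); 8→9: 1 = 1; 1−1 = 0

4, 4, 4, 3, 2, 1, 0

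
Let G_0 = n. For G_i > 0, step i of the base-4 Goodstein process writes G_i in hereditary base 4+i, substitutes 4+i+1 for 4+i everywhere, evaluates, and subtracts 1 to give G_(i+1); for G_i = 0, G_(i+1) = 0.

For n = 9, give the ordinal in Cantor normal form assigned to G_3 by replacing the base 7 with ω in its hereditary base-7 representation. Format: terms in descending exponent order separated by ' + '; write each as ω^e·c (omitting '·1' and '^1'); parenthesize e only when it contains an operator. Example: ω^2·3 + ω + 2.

ω + 4

(0) 9|_4 = 2·4 + 1 ↦ 2·5 + 1|_5 = 11 ⇒ 10
(1) 10|_5 = 2·5 ↦ 2·6|_6 = 12 ⇒ 11
(2) 11|_6 = 6 + 5 ↦ 7 + 5|_7 = 12 ⇒ 11
(3) 11|_7 = 7 + 4 ↦ 8 + 4|_8 = 12 ⇒ 11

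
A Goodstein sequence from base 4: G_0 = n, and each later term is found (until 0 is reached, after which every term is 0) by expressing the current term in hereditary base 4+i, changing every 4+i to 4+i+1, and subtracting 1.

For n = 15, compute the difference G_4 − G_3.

2

step 0: 15 = 3·4 + 3; sub 5 for 4: 3·5 + 3; = 18; G_1 = 18−1 = 17
step 1: 17 = 3·5 + 2; sub 6 for 5: 3·6 + 2; = 20; G_2 = 20−1 = 19
step 2: 19 = 3·6 + 1; sub 7 for 6: 3·7 + 1; = 22; G_3 = 22−1 = 21
step 3: 21 = 3·7; sub 8 for 7: 3·8; = 24; G_4 = 24−1 = 23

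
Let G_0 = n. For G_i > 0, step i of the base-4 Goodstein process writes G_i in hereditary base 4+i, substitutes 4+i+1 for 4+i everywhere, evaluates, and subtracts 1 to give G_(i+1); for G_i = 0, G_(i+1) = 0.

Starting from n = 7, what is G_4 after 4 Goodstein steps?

G_0=7  [base 4] 4 + 3  →[4↦5]→  5 + 3 = 8  −1 ⇒ G_1=7
G_1=7  [base 5] 5 + 2  →[5↦6]→  6 + 2 = 8  −1 ⇒ G_2=7
G_2=7  [base 6] 6 + 1  →[6↦7]→  7 + 1 = 8  −1 ⇒ G_3=7
G_3=7  [base 7] 7  →[7↦8]→  8 = 8  −1 ⇒ G_4=7
G_4=7  [base 8] 7  →[8↦9]→  7 = 7  −1 ⇒ G_5=6

7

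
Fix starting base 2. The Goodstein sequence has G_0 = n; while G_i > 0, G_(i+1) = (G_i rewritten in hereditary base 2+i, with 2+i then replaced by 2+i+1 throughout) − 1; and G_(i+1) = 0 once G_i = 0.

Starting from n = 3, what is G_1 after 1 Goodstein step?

3

base 2: 3 = 2 + 1; at 3: 3 + 1 = 4; next = 3
base 3: 3 = 3; at 4: 4 = 4; next = 3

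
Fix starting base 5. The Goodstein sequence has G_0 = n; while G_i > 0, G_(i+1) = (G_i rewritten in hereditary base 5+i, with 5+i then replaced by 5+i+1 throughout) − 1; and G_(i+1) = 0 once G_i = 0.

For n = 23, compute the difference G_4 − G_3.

23 —HB5→ 4·5 + 3 —bump→ 4·6 + 3 = 27 —(−1)→ 26
26 —HB6→ 4·6 + 2 —bump→ 4·7 + 2 = 30 —(−1)→ 29
29 —HB7→ 4·7 + 1 —bump→ 4·8 + 1 = 33 —(−1)→ 32
32 —HB8→ 4·8 —bump→ 4·9 = 36 —(−1)→ 35

3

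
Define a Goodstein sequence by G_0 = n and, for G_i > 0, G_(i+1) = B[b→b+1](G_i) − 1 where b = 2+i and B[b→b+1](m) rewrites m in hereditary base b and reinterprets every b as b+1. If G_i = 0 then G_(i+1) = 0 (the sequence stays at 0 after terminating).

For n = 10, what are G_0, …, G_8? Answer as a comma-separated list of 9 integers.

base 2: 10 = 2^(2 + 1) + 2; at 3: 3^(3 + 1) + 3 = 84; next = 83
base 3: 83 = 3^(3 + 1) + 2; at 4: 4^(4 + 1) + 2 = 1026; next = 1025
base 4: 1025 = 4^(4 + 1) + 1; at 5: 5^(5 + 1) + 1 = 15626; next = 15625
base 5: 15625 = 5^(5 + 1); at 6: 6^(6 + 1) = 279936; next = 279935
base 6: 279935 = 5·6^6 + 5·6^5 + 5·6^4 + 5·6^3 + 5·6^2 + 5·6 + 5; at 7: 5·7^7 + 5·7^5 + 5·7^4 + 5·7^3 + 5·7^2 + 5·7 + 5 = 4215755; next = 4215754
base 7: 4215754 = 5·7^7 + 5·7^5 + 5·7^4 + 5·7^3 + 5·7^2 + 5·7 + 4; at 8: 5·8^8 + 5·8^5 + 5·8^4 + 5·8^3 + 5·8^2 + 5·8 + 4 = 84073324; next = 84073323
base 8: 84073323 = 5·8^8 + 5·8^5 + 5·8^4 + 5·8^3 + 5·8^2 + 5·8 + 3; at 9: 5·9^9 + 5·9^5 + 5·9^4 + 5·9^3 + 5·9^2 + 5·9 + 3 = 1937434593; next = 1937434592
base 9: 1937434592 = 5·9^9 + 5·9^5 + 5·9^4 + 5·9^3 + 5·9^2 + 5·9 + 2; at 10: 5·10^10 + 5·10^5 + 5·10^4 + 5·10^3 + 5·10^2 + 5·10 + 2 = 50000555552; next = 50000555551

10, 83, 1025, 15625, 279935, 4215754, 84073323, 1937434592, 50000555551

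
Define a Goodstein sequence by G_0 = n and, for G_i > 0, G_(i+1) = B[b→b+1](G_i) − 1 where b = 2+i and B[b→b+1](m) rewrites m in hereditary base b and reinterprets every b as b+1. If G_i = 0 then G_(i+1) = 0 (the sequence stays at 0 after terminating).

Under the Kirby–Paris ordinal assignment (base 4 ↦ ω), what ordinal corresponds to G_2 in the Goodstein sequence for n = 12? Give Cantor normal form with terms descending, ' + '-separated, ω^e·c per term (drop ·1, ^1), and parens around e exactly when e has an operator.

ω^(ω + 1) + ω^2·2 + ω·2 + 1

base 2: 12 = 2^(2 + 1) + 2^2; at 3: 3^(3 + 1) + 3^3 = 108; next = 107
base 3: 107 = 3^(3 + 1) + 2·3^2 + 2·3 + 2; at 4: 4^(4 + 1) + 2·4^2 + 2·4 + 2 = 1066; next = 1065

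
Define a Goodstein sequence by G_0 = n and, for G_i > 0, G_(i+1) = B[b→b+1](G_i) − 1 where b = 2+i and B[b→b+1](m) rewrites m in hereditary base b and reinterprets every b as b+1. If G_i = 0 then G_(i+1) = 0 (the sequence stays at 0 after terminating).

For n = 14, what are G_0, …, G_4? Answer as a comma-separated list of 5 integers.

14, 110, 1281, 18750, 326591

step 0: 14 = 2^(2 + 1) + 2^2 + 2; sub 3 for 2: 3^(3 + 1) + 3^3 + 3; = 111; G_1 = 111−1 = 110
step 1: 110 = 3^(3 + 1) + 3^3 + 2; sub 4 for 3: 4^(4 + 1) + 4^4 + 2; = 1282; G_2 = 1282−1 = 1281
step 2: 1281 = 4^(4 + 1) + 4^4 + 1; sub 5 for 4: 5^(5 + 1) + 5^5 + 1; = 18751; G_3 = 18751−1 = 18750
step 3: 18750 = 5^(5 + 1) + 5^5; sub 6 for 5: 6^(6 + 1) + 6^6; = 326592; G_4 = 326592−1 = 326591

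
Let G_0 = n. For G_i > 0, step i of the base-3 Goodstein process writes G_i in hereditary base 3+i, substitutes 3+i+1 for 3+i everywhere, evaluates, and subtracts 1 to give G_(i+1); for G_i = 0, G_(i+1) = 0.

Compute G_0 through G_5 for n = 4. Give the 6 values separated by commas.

(0) 4|_3 = 3 + 1 ↦ 4 + 1|_4 = 5 ⇒ 4
(1) 4|_4 = 4 ↦ 5|_5 = 5 ⇒ 4
(2) 4|_5 = 4 ↦ 4|_6 = 4 ⇒ 3
(3) 3|_6 = 3 ↦ 3|_7 = 3 ⇒ 2
(4) 2|_7 = 2 ↦ 2|_8 = 2 ⇒ 1

4, 4, 4, 3, 2, 1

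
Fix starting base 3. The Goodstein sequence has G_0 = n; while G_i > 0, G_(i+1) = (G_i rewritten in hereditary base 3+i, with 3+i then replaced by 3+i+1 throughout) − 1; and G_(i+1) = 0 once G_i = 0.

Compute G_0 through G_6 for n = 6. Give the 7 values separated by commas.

6, 7, 7, 7, 7, 7, 6

G_0=6  [base 3] 2·3  →[3↦4]→  2·4 = 8  −1 ⇒ G_1=7
G_1=7  [base 4] 4 + 3  →[4↦5]→  5 + 3 = 8  −1 ⇒ G_2=7
G_2=7  [base 5] 5 + 2  →[5↦6]→  6 + 2 = 8  −1 ⇒ G_3=7
G_3=7  [base 6] 6 + 1  →[6↦7]→  7 + 1 = 8  −1 ⇒ G_4=7
G_4=7  [base 7] 7  →[7↦8]→  8 = 8  −1 ⇒ G_5=7
G_5=7  [base 8] 7  →[8↦9]→  7 = 7  −1 ⇒ G_6=6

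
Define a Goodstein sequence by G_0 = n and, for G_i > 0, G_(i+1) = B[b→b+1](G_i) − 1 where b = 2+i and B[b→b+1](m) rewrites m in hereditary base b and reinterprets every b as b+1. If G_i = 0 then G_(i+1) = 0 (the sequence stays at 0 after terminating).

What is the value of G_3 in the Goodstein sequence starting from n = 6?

G_0=6  [base 2] 2^2 + 2  →[2↦3]→  3^3 + 3 = 30  −1 ⇒ G_1=29
G_1=29  [base 3] 3^3 + 2  →[3↦4]→  4^4 + 2 = 258  −1 ⇒ G_2=257
G_2=257  [base 4] 4^4 + 1  →[4↦5]→  5^5 + 1 = 3126  −1 ⇒ G_3=3125

3125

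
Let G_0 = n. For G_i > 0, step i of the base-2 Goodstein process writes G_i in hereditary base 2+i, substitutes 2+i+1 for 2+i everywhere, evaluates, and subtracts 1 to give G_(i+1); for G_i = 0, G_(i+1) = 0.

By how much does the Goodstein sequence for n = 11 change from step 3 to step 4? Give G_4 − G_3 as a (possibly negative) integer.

i=0: 11 = 2^(2 + 1) + 2 + 1 (b=2); 2→3: 3^(3 + 1) + 3 + 1 = 85; 85−1 = 84
i=1: 84 = 3^(3 + 1) + 3 (b=3); 3→4: 4^(4 + 1) + 4 = 1028; 1028−1 = 1027
i=2: 1027 = 4^(4 + 1) + 3 (b=4); 4→5: 5^(5 + 1) + 3 = 15628; 15628−1 = 15627
i=3: 15627 = 5^(5 + 1) + 2 (b=5); 5→6: 6^(6 + 1) + 2 = 279938; 279938−1 = 279937

264310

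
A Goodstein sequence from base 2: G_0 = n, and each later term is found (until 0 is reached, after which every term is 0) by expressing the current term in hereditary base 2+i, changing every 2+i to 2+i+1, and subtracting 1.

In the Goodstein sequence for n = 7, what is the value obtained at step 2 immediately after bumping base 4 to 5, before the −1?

3128

7 —HB2→ 2^2 + 2 + 1 —bump→ 3^3 + 3 + 1 = 31 —(−1)→ 30
30 —HB3→ 3^3 + 3 —bump→ 4^4 + 4 = 260 —(−1)→ 259
259 —HB4→ 4^4 + 3 —bump→ 5^5 + 3 = 3128 —(−1)→ 3127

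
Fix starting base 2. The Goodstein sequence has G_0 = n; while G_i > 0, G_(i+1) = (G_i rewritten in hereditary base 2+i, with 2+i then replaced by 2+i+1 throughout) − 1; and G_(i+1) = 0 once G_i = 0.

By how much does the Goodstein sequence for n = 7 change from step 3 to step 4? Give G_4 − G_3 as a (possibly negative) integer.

43530

base 2: 7 = 2^2 + 2 + 1; at 3: 3^3 + 3 + 1 = 31; next = 30
base 3: 30 = 3^3 + 3; at 4: 4^4 + 4 = 260; next = 259
base 4: 259 = 4^4 + 3; at 5: 5^5 + 3 = 3128; next = 3127
base 5: 3127 = 5^5 + 2; at 6: 6^6 + 2 = 46658; next = 46657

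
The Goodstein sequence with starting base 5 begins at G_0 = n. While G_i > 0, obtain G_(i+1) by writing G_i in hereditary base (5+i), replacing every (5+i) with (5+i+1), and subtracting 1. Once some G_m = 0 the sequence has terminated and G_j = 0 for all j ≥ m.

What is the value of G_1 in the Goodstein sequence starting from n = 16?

18

G_0=16  [base 5] 3·5 + 1  →[5↦6]→  3·6 + 1 = 19  −1 ⇒ G_1=18
G_1=18  [base 6] 3·6  →[6↦7]→  3·7 = 21  −1 ⇒ G_2=20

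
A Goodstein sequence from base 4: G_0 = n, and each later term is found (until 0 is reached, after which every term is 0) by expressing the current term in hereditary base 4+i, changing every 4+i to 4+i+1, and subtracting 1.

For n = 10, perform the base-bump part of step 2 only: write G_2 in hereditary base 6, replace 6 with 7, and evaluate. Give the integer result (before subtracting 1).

i=0: 10 = 2·4 + 2 (b=4); 4→5: 2·5 + 2 = 12; 12−1 = 11
i=1: 11 = 2·5 + 1 (b=5); 5→6: 2·6 + 1 = 13; 13−1 = 12

14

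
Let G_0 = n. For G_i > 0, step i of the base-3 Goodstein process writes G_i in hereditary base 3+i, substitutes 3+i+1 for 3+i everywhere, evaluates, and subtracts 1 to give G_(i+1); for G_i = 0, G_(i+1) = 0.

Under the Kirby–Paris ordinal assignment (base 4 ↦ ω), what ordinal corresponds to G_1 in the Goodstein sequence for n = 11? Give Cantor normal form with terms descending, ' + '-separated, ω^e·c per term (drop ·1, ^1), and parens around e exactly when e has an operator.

(0) 11|_3 = 3^2 + 2 ↦ 4^2 + 2|_4 = 18 ⇒ 17
(1) 17|_4 = 4^2 + 1 ↦ 5^2 + 1|_5 = 26 ⇒ 25

ω^2 + 1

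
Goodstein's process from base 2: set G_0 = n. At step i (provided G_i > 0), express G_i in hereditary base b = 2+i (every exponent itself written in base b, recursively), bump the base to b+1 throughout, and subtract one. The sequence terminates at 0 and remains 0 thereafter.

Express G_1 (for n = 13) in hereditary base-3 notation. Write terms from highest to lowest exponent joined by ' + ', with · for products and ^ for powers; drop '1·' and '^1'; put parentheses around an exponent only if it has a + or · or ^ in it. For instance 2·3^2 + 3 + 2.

G_0=13  [base 2] 2^(2 + 1) + 2^2 + 1  →[2↦3]→  3^(3 + 1) + 3^3 + 1 = 109  −1 ⇒ G_1=108
G_1=108  [base 3] 3^(3 + 1) + 3^3  →[3↦4]→  4^(4 + 1) + 4^4 = 1280  −1 ⇒ G_2=1279

3^(3 + 1) + 3^3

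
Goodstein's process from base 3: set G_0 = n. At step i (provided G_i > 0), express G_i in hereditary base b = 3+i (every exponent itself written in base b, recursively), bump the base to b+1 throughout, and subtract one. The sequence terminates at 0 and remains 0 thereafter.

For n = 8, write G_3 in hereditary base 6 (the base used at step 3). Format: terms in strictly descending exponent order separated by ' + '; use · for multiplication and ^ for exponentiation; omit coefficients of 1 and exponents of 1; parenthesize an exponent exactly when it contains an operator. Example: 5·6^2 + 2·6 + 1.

G_0 = 8. HB_3(8) = 2·3 + 2. Bump = 10. G_1 = 9.
G_1 = 9. HB_4(9) = 2·4 + 1. Bump = 11. G_2 = 10.
G_2 = 10. HB_5(10) = 2·5. Bump = 12. G_3 = 11.
G_3 = 11. HB_6(11) = 6 + 5. Bump = 12. G_4 = 11.

6 + 5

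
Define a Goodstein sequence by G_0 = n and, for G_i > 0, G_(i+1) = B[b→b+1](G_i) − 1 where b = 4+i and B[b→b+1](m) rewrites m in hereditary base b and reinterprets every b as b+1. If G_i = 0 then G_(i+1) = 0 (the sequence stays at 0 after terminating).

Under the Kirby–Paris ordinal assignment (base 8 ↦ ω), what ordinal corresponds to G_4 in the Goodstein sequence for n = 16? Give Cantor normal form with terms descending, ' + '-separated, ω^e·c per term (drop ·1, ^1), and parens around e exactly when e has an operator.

step 0: 16 = 4^2; sub 5 for 4: 5^2; = 25; G_1 = 25−1 = 24
step 1: 24 = 4·5 + 4; sub 6 for 5: 4·6 + 4; = 28; G_2 = 28−1 = 27
step 2: 27 = 4·6 + 3; sub 7 for 6: 4·7 + 3; = 31; G_3 = 31−1 = 30
step 3: 30 = 4·7 + 2; sub 8 for 7: 4·8 + 2; = 34; G_4 = 34−1 = 33
step 4: 33 = 4·8 + 1; sub 9 for 8: 4·9 + 1; = 37; G_5 = 37−1 = 36

ω·4 + 1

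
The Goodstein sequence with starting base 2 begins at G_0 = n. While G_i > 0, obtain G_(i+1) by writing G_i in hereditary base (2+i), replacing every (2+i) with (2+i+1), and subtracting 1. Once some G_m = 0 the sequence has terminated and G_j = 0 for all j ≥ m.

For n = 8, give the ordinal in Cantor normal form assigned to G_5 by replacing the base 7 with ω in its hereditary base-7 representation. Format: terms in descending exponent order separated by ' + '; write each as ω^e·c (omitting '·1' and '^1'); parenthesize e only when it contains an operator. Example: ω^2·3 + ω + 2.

ω^ω·2 + ω^2·2 + ω + 4

8 —HB2→ 2^(2 + 1) —bump→ 3^(3 + 1) = 81 —(−1)→ 80
80 —HB3→ 2·3^3 + 2·3^2 + 2·3 + 2 —bump→ 2·4^4 + 2·4^2 + 2·4 + 2 = 554 —(−1)→ 553
553 —HB4→ 2·4^4 + 2·4^2 + 2·4 + 1 —bump→ 2·5^5 + 2·5^2 + 2·5 + 1 = 6311 —(−1)→ 6310
6310 —HB5→ 2·5^5 + 2·5^2 + 2·5 —bump→ 2·6^6 + 2·6^2 + 2·6 = 93396 —(−1)→ 93395
93395 —HB6→ 2·6^6 + 2·6^2 + 6 + 5 —bump→ 2·7^7 + 2·7^2 + 7 + 5 = 1647196 —(−1)→ 1647195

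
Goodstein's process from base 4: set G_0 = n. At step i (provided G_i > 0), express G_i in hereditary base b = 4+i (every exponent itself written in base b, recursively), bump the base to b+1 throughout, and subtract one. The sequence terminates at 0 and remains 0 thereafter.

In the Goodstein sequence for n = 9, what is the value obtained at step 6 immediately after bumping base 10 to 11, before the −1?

step 0: 9 = 2·4 + 1; sub 5 for 4: 2·5 + 1; = 11; G_1 = 11−1 = 10
step 1: 10 = 2·5; sub 6 for 5: 2·6; = 12; G_2 = 12−1 = 11
step 2: 11 = 6 + 5; sub 7 for 6: 7 + 5; = 12; G_3 = 12−1 = 11
step 3: 11 = 7 + 4; sub 8 for 7: 8 + 4; = 12; G_4 = 12−1 = 11
step 4: 11 = 8 + 3; sub 9 for 8: 9 + 3; = 12; G_5 = 12−1 = 11
step 5: 11 = 9 + 2; sub 10 for 9: 10 + 2; = 12; G_6 = 12−1 = 11
step 6: 11 = 10 + 1; sub 11 for 10: 11 + 1; = 12; G_7 = 12−1 = 11

12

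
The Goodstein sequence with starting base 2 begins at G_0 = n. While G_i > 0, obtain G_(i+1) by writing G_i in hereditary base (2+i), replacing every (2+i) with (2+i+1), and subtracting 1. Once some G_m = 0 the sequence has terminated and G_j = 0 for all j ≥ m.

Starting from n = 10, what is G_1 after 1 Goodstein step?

83

G_0=10  [base 2] 2^(2 + 1) + 2  →[2↦3]→  3^(3 + 1) + 3 = 84  −1 ⇒ G_1=83
G_1=83  [base 3] 3^(3 + 1) + 2  →[3↦4]→  4^(4 + 1) + 2 = 1026  −1 ⇒ G_2=1025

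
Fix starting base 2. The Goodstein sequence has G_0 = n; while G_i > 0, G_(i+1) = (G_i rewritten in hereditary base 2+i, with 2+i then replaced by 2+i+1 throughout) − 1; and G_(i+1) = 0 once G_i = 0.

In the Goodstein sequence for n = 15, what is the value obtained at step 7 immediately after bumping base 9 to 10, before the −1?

G_0=15  [base 2] 2^(2 + 1) + 2^2 + 2 + 1  →[2↦3]→  3^(3 + 1) + 3^3 + 3 + 1 = 112  −1 ⇒ G_1=111
G_1=111  [base 3] 3^(3 + 1) + 3^3 + 3  →[3↦4]→  4^(4 + 1) + 4^4 + 4 = 1284  −1 ⇒ G_2=1283
G_2=1283  [base 4] 4^(4 + 1) + 4^4 + 3  →[4↦5]→  5^(5 + 1) + 5^5 + 3 = 18753  −1 ⇒ G_3=18752
G_3=18752  [base 5] 5^(5 + 1) + 5^5 + 2  →[5↦6]→  6^(6 + 1) + 6^6 + 2 = 326594  −1 ⇒ G_4=326593
G_4=326593  [base 6] 6^(6 + 1) + 6^6 + 1  →[6↦7]→  7^(7 + 1) + 7^7 + 1 = 6588345  −1 ⇒ G_5=6588344
G_5=6588344  [base 7] 7^(7 + 1) + 7^7  →[7↦8]→  8^(8 + 1) + 8^8 = 150994944  −1 ⇒ G_6=150994943
G_6=150994943  [base 8] 8^(8 + 1) + 7·8^7 + 7·8^6 + 7·8^5 + 7·8^4 + 7·8^3 + 7·8^2 + 7·8 + 7  →[8↦9]→  9^(9 + 1) + 7·9^7 + 7·9^6 + 7·9^5 + 7·9^4 + 7·9^3 + 7·9^2 + 7·9 + 7 = 3524450281  −1 ⇒ G_7=3524450280
G_7=3524450280  [base 9] 9^(9 + 1) + 7·9^7 + 7·9^6 + 7·9^5 + 7·9^4 + 7·9^3 + 7·9^2 + 7·9 + 6  →[9↦10]→  10^(10 + 1) + 7·10^7 + 7·10^6 + 7·10^5 + 7·10^4 + 7·10^3 + 7·10^2 + 7·10 + 6 = 100077777776  −1 ⇒ G_8=100077777775

100077777776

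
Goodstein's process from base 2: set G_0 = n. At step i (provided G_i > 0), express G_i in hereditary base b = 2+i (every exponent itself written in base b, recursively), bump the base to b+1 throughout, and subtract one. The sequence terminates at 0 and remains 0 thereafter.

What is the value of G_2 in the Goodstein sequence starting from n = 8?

553

base 2: 8 = 2^(2 + 1); at 3: 3^(3 + 1) = 81; next = 80
base 3: 80 = 2·3^3 + 2·3^2 + 2·3 + 2; at 4: 2·4^4 + 2·4^2 + 2·4 + 2 = 554; next = 553
base 4: 553 = 2·4^4 + 2·4^2 + 2·4 + 1; at 5: 2·5^5 + 2·5^2 + 2·5 + 1 = 6311; next = 6310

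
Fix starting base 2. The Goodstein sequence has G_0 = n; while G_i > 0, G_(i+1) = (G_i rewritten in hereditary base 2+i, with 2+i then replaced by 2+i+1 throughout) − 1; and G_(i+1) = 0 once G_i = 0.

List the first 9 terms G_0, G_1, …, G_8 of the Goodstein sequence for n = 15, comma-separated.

15, 111, 1283, 18752, 326593, 6588344, 150994943, 3524450280, 100077777775

step 0: 15 = 2^(2 + 1) + 2^2 + 2 + 1; sub 3 for 2: 3^(3 + 1) + 3^3 + 3 + 1; = 112; G_1 = 112−1 = 111
step 1: 111 = 3^(3 + 1) + 3^3 + 3; sub 4 for 3: 4^(4 + 1) + 4^4 + 4; = 1284; G_2 = 1284−1 = 1283
step 2: 1283 = 4^(4 + 1) + 4^4 + 3; sub 5 for 4: 5^(5 + 1) + 5^5 + 3; = 18753; G_3 = 18753−1 = 18752
step 3: 18752 = 5^(5 + 1) + 5^5 + 2; sub 6 for 5: 6^(6 + 1) + 6^6 + 2; = 326594; G_4 = 326594−1 = 326593
step 4: 326593 = 6^(6 + 1) + 6^6 + 1; sub 7 for 6: 7^(7 + 1) + 7^7 + 1; = 6588345; G_5 = 6588345−1 = 6588344
step 5: 6588344 = 7^(7 + 1) + 7^7; sub 8 for 7: 8^(8 + 1) + 8^8; = 150994944; G_6 = 150994944−1 = 150994943
step 6: 150994943 = 8^(8 + 1) + 7·8^7 + 7·8^6 + 7·8^5 + 7·8^4 + 7·8^3 + 7·8^2 + 7·8 + 7; sub 9 for 8: 9^(9 + 1) + 7·9^7 + 7·9^6 + 7·9^5 + 7·9^4 + 7·9^3 + 7·9^2 + 7·9 + 7; = 3524450281; G_7 = 3524450281−1 = 3524450280
step 7: 3524450280 = 9^(9 + 1) + 7·9^7 + 7·9^6 + 7·9^5 + 7·9^4 + 7·9^3 + 7·9^2 + 7·9 + 6; sub 10 for 9: 10^(10 + 1) + 7·10^7 + 7·10^6 + 7·10^5 + 7·10^4 + 7·10^3 + 7·10^2 + 7·10 + 6; = 100077777776; G_8 = 100077777776−1 = 100077777775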